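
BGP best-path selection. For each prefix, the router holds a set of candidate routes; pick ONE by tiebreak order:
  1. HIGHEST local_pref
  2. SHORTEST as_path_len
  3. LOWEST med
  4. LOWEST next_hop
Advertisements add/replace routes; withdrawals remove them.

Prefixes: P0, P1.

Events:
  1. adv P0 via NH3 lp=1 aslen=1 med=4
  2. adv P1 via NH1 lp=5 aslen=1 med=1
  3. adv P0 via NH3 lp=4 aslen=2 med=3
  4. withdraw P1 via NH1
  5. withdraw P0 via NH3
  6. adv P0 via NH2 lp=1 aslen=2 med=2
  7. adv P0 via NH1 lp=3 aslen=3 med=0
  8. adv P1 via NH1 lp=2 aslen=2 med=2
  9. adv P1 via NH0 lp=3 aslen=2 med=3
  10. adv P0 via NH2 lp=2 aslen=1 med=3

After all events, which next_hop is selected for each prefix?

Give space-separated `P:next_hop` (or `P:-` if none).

Answer: P0:NH1 P1:NH0

Derivation:
Op 1: best P0=NH3 P1=-
Op 2: best P0=NH3 P1=NH1
Op 3: best P0=NH3 P1=NH1
Op 4: best P0=NH3 P1=-
Op 5: best P0=- P1=-
Op 6: best P0=NH2 P1=-
Op 7: best P0=NH1 P1=-
Op 8: best P0=NH1 P1=NH1
Op 9: best P0=NH1 P1=NH0
Op 10: best P0=NH1 P1=NH0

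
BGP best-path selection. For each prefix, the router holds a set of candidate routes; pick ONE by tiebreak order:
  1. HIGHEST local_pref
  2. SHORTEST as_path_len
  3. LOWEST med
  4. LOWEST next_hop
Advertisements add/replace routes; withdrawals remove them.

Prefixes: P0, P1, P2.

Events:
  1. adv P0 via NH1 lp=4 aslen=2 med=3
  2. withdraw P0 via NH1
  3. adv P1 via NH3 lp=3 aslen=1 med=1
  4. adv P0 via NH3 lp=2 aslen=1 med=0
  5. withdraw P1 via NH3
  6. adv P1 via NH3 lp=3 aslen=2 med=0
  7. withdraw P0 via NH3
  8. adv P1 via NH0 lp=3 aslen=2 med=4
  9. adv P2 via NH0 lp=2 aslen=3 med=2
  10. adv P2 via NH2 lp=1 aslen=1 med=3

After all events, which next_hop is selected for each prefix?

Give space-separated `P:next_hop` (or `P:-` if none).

Answer: P0:- P1:NH3 P2:NH0

Derivation:
Op 1: best P0=NH1 P1=- P2=-
Op 2: best P0=- P1=- P2=-
Op 3: best P0=- P1=NH3 P2=-
Op 4: best P0=NH3 P1=NH3 P2=-
Op 5: best P0=NH3 P1=- P2=-
Op 6: best P0=NH3 P1=NH3 P2=-
Op 7: best P0=- P1=NH3 P2=-
Op 8: best P0=- P1=NH3 P2=-
Op 9: best P0=- P1=NH3 P2=NH0
Op 10: best P0=- P1=NH3 P2=NH0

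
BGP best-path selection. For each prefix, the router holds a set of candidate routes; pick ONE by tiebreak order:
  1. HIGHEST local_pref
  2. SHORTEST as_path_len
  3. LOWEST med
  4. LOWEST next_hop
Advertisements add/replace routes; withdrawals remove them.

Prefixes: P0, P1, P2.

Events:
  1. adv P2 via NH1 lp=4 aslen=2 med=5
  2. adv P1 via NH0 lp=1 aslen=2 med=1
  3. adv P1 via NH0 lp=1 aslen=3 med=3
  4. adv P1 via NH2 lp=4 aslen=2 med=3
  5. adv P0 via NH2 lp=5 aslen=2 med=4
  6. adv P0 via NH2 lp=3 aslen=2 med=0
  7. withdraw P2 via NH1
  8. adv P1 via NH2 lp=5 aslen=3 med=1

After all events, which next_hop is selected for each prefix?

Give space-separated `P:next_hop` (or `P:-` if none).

Op 1: best P0=- P1=- P2=NH1
Op 2: best P0=- P1=NH0 P2=NH1
Op 3: best P0=- P1=NH0 P2=NH1
Op 4: best P0=- P1=NH2 P2=NH1
Op 5: best P0=NH2 P1=NH2 P2=NH1
Op 6: best P0=NH2 P1=NH2 P2=NH1
Op 7: best P0=NH2 P1=NH2 P2=-
Op 8: best P0=NH2 P1=NH2 P2=-

Answer: P0:NH2 P1:NH2 P2:-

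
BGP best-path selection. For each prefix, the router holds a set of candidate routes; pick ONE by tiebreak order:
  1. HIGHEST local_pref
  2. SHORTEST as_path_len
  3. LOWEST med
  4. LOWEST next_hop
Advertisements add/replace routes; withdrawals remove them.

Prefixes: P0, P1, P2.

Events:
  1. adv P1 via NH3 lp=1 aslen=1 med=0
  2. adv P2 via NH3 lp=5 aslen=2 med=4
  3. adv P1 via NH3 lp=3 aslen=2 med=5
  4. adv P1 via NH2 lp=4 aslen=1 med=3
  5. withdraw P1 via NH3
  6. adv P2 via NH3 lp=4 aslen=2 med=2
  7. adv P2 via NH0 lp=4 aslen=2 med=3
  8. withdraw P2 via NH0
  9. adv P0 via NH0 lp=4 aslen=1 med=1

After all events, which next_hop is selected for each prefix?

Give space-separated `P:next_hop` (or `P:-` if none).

Op 1: best P0=- P1=NH3 P2=-
Op 2: best P0=- P1=NH3 P2=NH3
Op 3: best P0=- P1=NH3 P2=NH3
Op 4: best P0=- P1=NH2 P2=NH3
Op 5: best P0=- P1=NH2 P2=NH3
Op 6: best P0=- P1=NH2 P2=NH3
Op 7: best P0=- P1=NH2 P2=NH3
Op 8: best P0=- P1=NH2 P2=NH3
Op 9: best P0=NH0 P1=NH2 P2=NH3

Answer: P0:NH0 P1:NH2 P2:NH3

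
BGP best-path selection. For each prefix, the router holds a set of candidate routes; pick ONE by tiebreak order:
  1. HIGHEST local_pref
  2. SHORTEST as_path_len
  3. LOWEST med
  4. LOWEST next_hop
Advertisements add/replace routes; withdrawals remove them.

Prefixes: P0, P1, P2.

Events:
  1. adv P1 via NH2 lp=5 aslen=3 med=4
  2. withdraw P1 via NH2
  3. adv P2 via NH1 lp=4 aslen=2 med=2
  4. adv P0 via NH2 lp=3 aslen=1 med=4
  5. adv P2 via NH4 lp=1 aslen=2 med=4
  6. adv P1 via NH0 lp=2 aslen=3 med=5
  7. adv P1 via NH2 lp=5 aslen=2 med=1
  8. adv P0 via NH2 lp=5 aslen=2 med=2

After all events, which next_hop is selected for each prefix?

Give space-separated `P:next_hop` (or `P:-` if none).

Answer: P0:NH2 P1:NH2 P2:NH1

Derivation:
Op 1: best P0=- P1=NH2 P2=-
Op 2: best P0=- P1=- P2=-
Op 3: best P0=- P1=- P2=NH1
Op 4: best P0=NH2 P1=- P2=NH1
Op 5: best P0=NH2 P1=- P2=NH1
Op 6: best P0=NH2 P1=NH0 P2=NH1
Op 7: best P0=NH2 P1=NH2 P2=NH1
Op 8: best P0=NH2 P1=NH2 P2=NH1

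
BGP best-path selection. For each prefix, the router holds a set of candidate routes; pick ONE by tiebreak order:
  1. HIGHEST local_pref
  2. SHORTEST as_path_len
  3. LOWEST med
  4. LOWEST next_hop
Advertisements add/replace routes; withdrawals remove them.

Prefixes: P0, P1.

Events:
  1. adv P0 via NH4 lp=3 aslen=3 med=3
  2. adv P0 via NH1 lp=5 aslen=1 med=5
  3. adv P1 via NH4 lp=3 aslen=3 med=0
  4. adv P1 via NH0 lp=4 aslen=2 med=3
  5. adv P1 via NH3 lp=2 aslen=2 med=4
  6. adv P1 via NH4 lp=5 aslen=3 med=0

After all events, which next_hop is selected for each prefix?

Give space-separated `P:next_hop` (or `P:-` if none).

Answer: P0:NH1 P1:NH4

Derivation:
Op 1: best P0=NH4 P1=-
Op 2: best P0=NH1 P1=-
Op 3: best P0=NH1 P1=NH4
Op 4: best P0=NH1 P1=NH0
Op 5: best P0=NH1 P1=NH0
Op 6: best P0=NH1 P1=NH4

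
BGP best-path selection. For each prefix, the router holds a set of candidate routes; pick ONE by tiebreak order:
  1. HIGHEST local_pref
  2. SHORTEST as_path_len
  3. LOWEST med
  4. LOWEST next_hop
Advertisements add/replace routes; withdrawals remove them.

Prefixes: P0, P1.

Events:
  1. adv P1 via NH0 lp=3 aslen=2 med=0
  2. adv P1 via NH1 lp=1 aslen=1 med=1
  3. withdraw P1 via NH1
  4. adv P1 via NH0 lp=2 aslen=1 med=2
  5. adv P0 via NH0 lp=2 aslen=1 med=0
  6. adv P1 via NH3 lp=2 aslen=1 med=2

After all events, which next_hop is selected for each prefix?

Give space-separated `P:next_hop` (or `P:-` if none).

Op 1: best P0=- P1=NH0
Op 2: best P0=- P1=NH0
Op 3: best P0=- P1=NH0
Op 4: best P0=- P1=NH0
Op 5: best P0=NH0 P1=NH0
Op 6: best P0=NH0 P1=NH0

Answer: P0:NH0 P1:NH0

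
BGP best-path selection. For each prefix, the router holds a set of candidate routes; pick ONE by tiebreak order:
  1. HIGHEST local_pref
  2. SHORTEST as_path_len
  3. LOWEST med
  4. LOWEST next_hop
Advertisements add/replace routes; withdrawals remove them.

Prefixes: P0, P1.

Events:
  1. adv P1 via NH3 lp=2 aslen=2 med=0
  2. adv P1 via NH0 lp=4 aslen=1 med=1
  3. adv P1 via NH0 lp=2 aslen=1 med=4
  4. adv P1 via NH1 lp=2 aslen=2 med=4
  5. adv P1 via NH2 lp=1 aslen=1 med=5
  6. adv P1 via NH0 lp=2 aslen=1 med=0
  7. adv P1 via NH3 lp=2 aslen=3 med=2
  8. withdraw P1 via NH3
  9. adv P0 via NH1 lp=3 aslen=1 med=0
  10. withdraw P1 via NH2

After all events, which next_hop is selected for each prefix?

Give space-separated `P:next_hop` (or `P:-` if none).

Answer: P0:NH1 P1:NH0

Derivation:
Op 1: best P0=- P1=NH3
Op 2: best P0=- P1=NH0
Op 3: best P0=- P1=NH0
Op 4: best P0=- P1=NH0
Op 5: best P0=- P1=NH0
Op 6: best P0=- P1=NH0
Op 7: best P0=- P1=NH0
Op 8: best P0=- P1=NH0
Op 9: best P0=NH1 P1=NH0
Op 10: best P0=NH1 P1=NH0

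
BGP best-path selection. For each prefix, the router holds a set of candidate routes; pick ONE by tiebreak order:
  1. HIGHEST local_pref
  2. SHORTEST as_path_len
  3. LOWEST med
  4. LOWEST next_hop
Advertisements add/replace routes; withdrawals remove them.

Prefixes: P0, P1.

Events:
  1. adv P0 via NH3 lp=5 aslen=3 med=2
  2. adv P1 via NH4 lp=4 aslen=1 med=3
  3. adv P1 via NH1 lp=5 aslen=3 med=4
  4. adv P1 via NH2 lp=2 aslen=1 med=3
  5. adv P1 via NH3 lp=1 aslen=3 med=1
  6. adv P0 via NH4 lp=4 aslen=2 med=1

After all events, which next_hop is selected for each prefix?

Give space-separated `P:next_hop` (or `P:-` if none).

Op 1: best P0=NH3 P1=-
Op 2: best P0=NH3 P1=NH4
Op 3: best P0=NH3 P1=NH1
Op 4: best P0=NH3 P1=NH1
Op 5: best P0=NH3 P1=NH1
Op 6: best P0=NH3 P1=NH1

Answer: P0:NH3 P1:NH1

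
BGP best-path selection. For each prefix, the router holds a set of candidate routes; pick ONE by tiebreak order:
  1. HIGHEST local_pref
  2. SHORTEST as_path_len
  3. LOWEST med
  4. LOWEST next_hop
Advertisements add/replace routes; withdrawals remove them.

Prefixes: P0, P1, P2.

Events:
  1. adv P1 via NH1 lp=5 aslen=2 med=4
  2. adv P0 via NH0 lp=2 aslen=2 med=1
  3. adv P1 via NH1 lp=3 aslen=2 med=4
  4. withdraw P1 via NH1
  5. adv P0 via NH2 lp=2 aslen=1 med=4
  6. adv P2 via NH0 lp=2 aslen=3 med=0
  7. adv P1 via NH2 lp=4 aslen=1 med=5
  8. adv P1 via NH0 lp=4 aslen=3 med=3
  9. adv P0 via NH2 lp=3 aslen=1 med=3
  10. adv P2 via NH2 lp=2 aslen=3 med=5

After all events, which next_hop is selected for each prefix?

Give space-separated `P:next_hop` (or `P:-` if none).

Answer: P0:NH2 P1:NH2 P2:NH0

Derivation:
Op 1: best P0=- P1=NH1 P2=-
Op 2: best P0=NH0 P1=NH1 P2=-
Op 3: best P0=NH0 P1=NH1 P2=-
Op 4: best P0=NH0 P1=- P2=-
Op 5: best P0=NH2 P1=- P2=-
Op 6: best P0=NH2 P1=- P2=NH0
Op 7: best P0=NH2 P1=NH2 P2=NH0
Op 8: best P0=NH2 P1=NH2 P2=NH0
Op 9: best P0=NH2 P1=NH2 P2=NH0
Op 10: best P0=NH2 P1=NH2 P2=NH0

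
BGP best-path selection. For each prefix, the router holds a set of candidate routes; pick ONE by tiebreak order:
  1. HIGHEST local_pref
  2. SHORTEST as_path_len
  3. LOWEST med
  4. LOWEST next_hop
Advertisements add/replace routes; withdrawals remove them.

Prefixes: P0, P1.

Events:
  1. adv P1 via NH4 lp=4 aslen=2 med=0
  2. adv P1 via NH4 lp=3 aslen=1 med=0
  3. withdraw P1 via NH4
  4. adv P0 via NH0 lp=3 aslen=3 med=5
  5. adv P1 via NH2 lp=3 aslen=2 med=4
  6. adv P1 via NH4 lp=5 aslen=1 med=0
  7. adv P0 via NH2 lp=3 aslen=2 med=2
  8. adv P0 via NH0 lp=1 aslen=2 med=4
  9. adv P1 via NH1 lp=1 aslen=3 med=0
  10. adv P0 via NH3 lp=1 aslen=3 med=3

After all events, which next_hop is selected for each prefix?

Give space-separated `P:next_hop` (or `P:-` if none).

Op 1: best P0=- P1=NH4
Op 2: best P0=- P1=NH4
Op 3: best P0=- P1=-
Op 4: best P0=NH0 P1=-
Op 5: best P0=NH0 P1=NH2
Op 6: best P0=NH0 P1=NH4
Op 7: best P0=NH2 P1=NH4
Op 8: best P0=NH2 P1=NH4
Op 9: best P0=NH2 P1=NH4
Op 10: best P0=NH2 P1=NH4

Answer: P0:NH2 P1:NH4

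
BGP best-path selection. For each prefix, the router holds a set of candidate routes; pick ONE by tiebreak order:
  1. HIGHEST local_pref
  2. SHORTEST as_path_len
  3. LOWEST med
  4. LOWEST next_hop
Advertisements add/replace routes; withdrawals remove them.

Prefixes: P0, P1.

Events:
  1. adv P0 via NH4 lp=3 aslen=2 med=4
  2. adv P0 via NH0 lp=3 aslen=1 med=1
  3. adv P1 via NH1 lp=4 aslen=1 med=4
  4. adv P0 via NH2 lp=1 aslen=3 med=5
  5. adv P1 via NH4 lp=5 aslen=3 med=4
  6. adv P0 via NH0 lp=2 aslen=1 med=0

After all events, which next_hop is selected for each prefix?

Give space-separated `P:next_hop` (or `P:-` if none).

Answer: P0:NH4 P1:NH4

Derivation:
Op 1: best P0=NH4 P1=-
Op 2: best P0=NH0 P1=-
Op 3: best P0=NH0 P1=NH1
Op 4: best P0=NH0 P1=NH1
Op 5: best P0=NH0 P1=NH4
Op 6: best P0=NH4 P1=NH4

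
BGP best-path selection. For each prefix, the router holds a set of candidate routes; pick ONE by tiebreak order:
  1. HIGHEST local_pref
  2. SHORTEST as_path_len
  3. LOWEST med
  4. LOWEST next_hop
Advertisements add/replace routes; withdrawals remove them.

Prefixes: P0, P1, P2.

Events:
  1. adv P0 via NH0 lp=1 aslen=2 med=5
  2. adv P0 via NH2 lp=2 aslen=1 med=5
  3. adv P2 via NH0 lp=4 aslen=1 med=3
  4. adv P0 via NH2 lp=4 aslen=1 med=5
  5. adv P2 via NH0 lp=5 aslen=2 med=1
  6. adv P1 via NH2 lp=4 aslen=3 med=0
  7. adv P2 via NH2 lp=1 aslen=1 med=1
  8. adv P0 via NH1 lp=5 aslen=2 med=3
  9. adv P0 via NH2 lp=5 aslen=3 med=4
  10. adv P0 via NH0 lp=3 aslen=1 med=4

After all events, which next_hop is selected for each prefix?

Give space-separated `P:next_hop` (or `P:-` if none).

Answer: P0:NH1 P1:NH2 P2:NH0

Derivation:
Op 1: best P0=NH0 P1=- P2=-
Op 2: best P0=NH2 P1=- P2=-
Op 3: best P0=NH2 P1=- P2=NH0
Op 4: best P0=NH2 P1=- P2=NH0
Op 5: best P0=NH2 P1=- P2=NH0
Op 6: best P0=NH2 P1=NH2 P2=NH0
Op 7: best P0=NH2 P1=NH2 P2=NH0
Op 8: best P0=NH1 P1=NH2 P2=NH0
Op 9: best P0=NH1 P1=NH2 P2=NH0
Op 10: best P0=NH1 P1=NH2 P2=NH0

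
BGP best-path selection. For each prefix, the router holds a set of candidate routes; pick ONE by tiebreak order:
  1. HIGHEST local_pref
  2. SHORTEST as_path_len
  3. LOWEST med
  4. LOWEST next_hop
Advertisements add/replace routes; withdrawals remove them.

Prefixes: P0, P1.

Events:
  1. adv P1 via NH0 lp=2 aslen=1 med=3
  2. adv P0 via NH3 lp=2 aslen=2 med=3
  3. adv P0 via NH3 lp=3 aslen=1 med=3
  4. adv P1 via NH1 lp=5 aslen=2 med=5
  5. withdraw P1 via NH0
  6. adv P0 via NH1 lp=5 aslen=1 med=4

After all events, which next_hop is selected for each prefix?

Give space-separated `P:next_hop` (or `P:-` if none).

Answer: P0:NH1 P1:NH1

Derivation:
Op 1: best P0=- P1=NH0
Op 2: best P0=NH3 P1=NH0
Op 3: best P0=NH3 P1=NH0
Op 4: best P0=NH3 P1=NH1
Op 5: best P0=NH3 P1=NH1
Op 6: best P0=NH1 P1=NH1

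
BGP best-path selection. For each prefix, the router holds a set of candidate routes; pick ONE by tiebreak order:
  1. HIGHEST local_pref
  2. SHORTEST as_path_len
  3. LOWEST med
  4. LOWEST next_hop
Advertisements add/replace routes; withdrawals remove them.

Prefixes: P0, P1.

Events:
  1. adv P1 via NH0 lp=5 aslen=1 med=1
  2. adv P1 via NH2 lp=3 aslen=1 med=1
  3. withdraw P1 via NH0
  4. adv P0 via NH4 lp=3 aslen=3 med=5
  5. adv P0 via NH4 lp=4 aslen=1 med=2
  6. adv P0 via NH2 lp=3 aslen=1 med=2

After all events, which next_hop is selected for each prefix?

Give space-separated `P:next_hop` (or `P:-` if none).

Answer: P0:NH4 P1:NH2

Derivation:
Op 1: best P0=- P1=NH0
Op 2: best P0=- P1=NH0
Op 3: best P0=- P1=NH2
Op 4: best P0=NH4 P1=NH2
Op 5: best P0=NH4 P1=NH2
Op 6: best P0=NH4 P1=NH2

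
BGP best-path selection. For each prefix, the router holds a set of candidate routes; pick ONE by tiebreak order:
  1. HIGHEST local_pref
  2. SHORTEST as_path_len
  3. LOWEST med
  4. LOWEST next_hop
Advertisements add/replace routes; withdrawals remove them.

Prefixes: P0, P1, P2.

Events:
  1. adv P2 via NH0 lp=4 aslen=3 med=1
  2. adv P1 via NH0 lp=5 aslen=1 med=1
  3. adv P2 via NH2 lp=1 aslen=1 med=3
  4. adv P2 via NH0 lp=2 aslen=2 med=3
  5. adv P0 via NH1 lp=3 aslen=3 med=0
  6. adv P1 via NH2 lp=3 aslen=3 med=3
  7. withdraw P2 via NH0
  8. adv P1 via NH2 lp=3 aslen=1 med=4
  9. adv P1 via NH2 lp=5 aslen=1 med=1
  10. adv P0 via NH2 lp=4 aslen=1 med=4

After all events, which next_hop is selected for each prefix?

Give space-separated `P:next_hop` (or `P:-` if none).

Answer: P0:NH2 P1:NH0 P2:NH2

Derivation:
Op 1: best P0=- P1=- P2=NH0
Op 2: best P0=- P1=NH0 P2=NH0
Op 3: best P0=- P1=NH0 P2=NH0
Op 4: best P0=- P1=NH0 P2=NH0
Op 5: best P0=NH1 P1=NH0 P2=NH0
Op 6: best P0=NH1 P1=NH0 P2=NH0
Op 7: best P0=NH1 P1=NH0 P2=NH2
Op 8: best P0=NH1 P1=NH0 P2=NH2
Op 9: best P0=NH1 P1=NH0 P2=NH2
Op 10: best P0=NH2 P1=NH0 P2=NH2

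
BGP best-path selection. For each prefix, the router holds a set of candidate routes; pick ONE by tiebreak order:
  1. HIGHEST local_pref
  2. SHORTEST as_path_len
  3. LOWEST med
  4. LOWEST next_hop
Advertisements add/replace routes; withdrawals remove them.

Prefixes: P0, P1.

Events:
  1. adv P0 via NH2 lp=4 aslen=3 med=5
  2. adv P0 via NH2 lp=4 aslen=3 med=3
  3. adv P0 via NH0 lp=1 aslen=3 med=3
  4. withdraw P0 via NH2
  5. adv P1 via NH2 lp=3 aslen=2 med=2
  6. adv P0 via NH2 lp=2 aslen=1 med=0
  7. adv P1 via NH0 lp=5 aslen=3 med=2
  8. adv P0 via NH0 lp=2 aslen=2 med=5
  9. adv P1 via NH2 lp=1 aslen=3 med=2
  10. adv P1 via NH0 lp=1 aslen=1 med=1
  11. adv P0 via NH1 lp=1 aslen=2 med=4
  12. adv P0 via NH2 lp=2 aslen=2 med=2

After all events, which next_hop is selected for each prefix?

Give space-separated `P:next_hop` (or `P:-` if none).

Op 1: best P0=NH2 P1=-
Op 2: best P0=NH2 P1=-
Op 3: best P0=NH2 P1=-
Op 4: best P0=NH0 P1=-
Op 5: best P0=NH0 P1=NH2
Op 6: best P0=NH2 P1=NH2
Op 7: best P0=NH2 P1=NH0
Op 8: best P0=NH2 P1=NH0
Op 9: best P0=NH2 P1=NH0
Op 10: best P0=NH2 P1=NH0
Op 11: best P0=NH2 P1=NH0
Op 12: best P0=NH2 P1=NH0

Answer: P0:NH2 P1:NH0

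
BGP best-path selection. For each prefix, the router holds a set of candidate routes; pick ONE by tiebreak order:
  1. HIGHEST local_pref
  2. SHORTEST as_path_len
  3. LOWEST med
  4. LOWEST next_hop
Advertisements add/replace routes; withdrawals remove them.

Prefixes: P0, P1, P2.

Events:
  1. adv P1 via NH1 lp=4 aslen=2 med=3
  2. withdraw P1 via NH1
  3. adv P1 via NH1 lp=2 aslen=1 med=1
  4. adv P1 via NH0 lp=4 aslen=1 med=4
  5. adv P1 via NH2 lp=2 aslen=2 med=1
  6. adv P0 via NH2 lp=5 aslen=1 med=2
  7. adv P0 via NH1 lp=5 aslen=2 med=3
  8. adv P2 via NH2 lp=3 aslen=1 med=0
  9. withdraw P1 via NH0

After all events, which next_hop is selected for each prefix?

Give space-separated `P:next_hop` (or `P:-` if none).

Answer: P0:NH2 P1:NH1 P2:NH2

Derivation:
Op 1: best P0=- P1=NH1 P2=-
Op 2: best P0=- P1=- P2=-
Op 3: best P0=- P1=NH1 P2=-
Op 4: best P0=- P1=NH0 P2=-
Op 5: best P0=- P1=NH0 P2=-
Op 6: best P0=NH2 P1=NH0 P2=-
Op 7: best P0=NH2 P1=NH0 P2=-
Op 8: best P0=NH2 P1=NH0 P2=NH2
Op 9: best P0=NH2 P1=NH1 P2=NH2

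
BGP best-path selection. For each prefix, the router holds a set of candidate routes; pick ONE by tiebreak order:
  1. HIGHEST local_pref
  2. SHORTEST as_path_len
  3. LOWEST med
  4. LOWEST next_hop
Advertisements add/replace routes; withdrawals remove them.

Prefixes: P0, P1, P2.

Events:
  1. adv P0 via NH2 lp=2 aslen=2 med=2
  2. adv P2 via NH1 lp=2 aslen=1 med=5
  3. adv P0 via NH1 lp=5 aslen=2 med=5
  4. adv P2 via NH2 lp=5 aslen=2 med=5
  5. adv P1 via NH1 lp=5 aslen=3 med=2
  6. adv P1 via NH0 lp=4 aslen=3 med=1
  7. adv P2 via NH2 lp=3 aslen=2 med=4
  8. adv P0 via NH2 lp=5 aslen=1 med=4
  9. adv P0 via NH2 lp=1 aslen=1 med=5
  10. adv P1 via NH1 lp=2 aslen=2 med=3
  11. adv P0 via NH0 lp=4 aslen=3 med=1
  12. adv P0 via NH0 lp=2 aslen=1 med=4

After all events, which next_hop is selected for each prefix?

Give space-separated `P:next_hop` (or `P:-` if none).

Answer: P0:NH1 P1:NH0 P2:NH2

Derivation:
Op 1: best P0=NH2 P1=- P2=-
Op 2: best P0=NH2 P1=- P2=NH1
Op 3: best P0=NH1 P1=- P2=NH1
Op 4: best P0=NH1 P1=- P2=NH2
Op 5: best P0=NH1 P1=NH1 P2=NH2
Op 6: best P0=NH1 P1=NH1 P2=NH2
Op 7: best P0=NH1 P1=NH1 P2=NH2
Op 8: best P0=NH2 P1=NH1 P2=NH2
Op 9: best P0=NH1 P1=NH1 P2=NH2
Op 10: best P0=NH1 P1=NH0 P2=NH2
Op 11: best P0=NH1 P1=NH0 P2=NH2
Op 12: best P0=NH1 P1=NH0 P2=NH2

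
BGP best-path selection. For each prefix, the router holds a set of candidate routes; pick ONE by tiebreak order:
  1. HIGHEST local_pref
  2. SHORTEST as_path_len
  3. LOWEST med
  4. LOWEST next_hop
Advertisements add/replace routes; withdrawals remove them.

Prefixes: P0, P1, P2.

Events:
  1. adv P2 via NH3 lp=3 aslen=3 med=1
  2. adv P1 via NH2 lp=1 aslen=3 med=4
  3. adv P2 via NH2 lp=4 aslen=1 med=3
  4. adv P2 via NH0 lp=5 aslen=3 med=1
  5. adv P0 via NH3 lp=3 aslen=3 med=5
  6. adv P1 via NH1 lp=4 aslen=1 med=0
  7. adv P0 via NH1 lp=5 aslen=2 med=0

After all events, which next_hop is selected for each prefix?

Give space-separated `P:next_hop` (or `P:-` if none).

Answer: P0:NH1 P1:NH1 P2:NH0

Derivation:
Op 1: best P0=- P1=- P2=NH3
Op 2: best P0=- P1=NH2 P2=NH3
Op 3: best P0=- P1=NH2 P2=NH2
Op 4: best P0=- P1=NH2 P2=NH0
Op 5: best P0=NH3 P1=NH2 P2=NH0
Op 6: best P0=NH3 P1=NH1 P2=NH0
Op 7: best P0=NH1 P1=NH1 P2=NH0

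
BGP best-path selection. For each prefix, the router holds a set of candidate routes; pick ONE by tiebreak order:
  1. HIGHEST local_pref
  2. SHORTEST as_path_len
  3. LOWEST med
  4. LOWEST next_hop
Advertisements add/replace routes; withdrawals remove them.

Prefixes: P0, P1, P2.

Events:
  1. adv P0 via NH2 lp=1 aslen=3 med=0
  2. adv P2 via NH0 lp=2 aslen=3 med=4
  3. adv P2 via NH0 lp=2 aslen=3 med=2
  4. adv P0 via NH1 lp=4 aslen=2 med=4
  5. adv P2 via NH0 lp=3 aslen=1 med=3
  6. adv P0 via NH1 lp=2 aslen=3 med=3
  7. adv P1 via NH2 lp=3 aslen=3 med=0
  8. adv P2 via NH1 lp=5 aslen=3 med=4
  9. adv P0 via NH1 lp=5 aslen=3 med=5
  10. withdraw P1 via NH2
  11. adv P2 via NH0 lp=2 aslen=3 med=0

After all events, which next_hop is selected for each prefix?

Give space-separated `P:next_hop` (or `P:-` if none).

Op 1: best P0=NH2 P1=- P2=-
Op 2: best P0=NH2 P1=- P2=NH0
Op 3: best P0=NH2 P1=- P2=NH0
Op 4: best P0=NH1 P1=- P2=NH0
Op 5: best P0=NH1 P1=- P2=NH0
Op 6: best P0=NH1 P1=- P2=NH0
Op 7: best P0=NH1 P1=NH2 P2=NH0
Op 8: best P0=NH1 P1=NH2 P2=NH1
Op 9: best P0=NH1 P1=NH2 P2=NH1
Op 10: best P0=NH1 P1=- P2=NH1
Op 11: best P0=NH1 P1=- P2=NH1

Answer: P0:NH1 P1:- P2:NH1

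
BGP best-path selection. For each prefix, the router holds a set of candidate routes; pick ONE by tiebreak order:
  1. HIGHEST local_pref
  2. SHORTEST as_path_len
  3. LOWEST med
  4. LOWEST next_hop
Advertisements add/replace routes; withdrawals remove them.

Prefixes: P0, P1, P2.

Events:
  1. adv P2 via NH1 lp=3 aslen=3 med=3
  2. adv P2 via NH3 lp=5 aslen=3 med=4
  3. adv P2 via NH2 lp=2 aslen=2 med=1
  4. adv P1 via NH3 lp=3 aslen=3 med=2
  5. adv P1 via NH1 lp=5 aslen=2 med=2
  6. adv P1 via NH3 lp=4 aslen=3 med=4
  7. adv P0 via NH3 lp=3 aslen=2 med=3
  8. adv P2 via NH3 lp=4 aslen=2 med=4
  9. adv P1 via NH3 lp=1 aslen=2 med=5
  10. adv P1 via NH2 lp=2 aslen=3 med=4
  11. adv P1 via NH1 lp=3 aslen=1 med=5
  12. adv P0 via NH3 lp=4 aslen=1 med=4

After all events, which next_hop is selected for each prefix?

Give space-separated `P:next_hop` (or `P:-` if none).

Answer: P0:NH3 P1:NH1 P2:NH3

Derivation:
Op 1: best P0=- P1=- P2=NH1
Op 2: best P0=- P1=- P2=NH3
Op 3: best P0=- P1=- P2=NH3
Op 4: best P0=- P1=NH3 P2=NH3
Op 5: best P0=- P1=NH1 P2=NH3
Op 6: best P0=- P1=NH1 P2=NH3
Op 7: best P0=NH3 P1=NH1 P2=NH3
Op 8: best P0=NH3 P1=NH1 P2=NH3
Op 9: best P0=NH3 P1=NH1 P2=NH3
Op 10: best P0=NH3 P1=NH1 P2=NH3
Op 11: best P0=NH3 P1=NH1 P2=NH3
Op 12: best P0=NH3 P1=NH1 P2=NH3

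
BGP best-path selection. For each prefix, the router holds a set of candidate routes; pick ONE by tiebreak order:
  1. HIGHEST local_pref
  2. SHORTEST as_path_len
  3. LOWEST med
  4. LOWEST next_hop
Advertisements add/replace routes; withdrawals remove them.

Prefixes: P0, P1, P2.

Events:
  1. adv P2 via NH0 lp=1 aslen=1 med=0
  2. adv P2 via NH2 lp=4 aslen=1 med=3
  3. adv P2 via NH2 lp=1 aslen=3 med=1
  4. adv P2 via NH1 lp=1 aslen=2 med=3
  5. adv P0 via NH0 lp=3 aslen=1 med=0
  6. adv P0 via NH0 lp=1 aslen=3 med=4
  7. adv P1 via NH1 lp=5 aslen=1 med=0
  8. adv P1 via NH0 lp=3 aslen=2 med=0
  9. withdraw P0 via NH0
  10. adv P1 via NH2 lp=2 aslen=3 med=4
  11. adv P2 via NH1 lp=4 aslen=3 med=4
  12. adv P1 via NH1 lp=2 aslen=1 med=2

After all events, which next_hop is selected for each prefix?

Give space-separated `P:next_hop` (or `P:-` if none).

Op 1: best P0=- P1=- P2=NH0
Op 2: best P0=- P1=- P2=NH2
Op 3: best P0=- P1=- P2=NH0
Op 4: best P0=- P1=- P2=NH0
Op 5: best P0=NH0 P1=- P2=NH0
Op 6: best P0=NH0 P1=- P2=NH0
Op 7: best P0=NH0 P1=NH1 P2=NH0
Op 8: best P0=NH0 P1=NH1 P2=NH0
Op 9: best P0=- P1=NH1 P2=NH0
Op 10: best P0=- P1=NH1 P2=NH0
Op 11: best P0=- P1=NH1 P2=NH1
Op 12: best P0=- P1=NH0 P2=NH1

Answer: P0:- P1:NH0 P2:NH1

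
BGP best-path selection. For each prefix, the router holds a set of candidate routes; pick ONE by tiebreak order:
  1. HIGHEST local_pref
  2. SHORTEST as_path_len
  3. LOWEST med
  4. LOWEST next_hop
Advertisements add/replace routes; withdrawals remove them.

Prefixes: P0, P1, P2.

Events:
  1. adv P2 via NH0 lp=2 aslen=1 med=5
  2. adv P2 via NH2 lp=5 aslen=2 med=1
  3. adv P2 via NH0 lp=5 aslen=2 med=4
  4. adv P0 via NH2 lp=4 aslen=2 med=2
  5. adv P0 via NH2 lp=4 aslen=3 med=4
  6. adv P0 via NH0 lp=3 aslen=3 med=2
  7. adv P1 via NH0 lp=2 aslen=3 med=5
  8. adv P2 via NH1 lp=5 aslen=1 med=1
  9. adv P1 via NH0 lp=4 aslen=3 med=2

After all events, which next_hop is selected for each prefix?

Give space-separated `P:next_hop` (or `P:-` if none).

Op 1: best P0=- P1=- P2=NH0
Op 2: best P0=- P1=- P2=NH2
Op 3: best P0=- P1=- P2=NH2
Op 4: best P0=NH2 P1=- P2=NH2
Op 5: best P0=NH2 P1=- P2=NH2
Op 6: best P0=NH2 P1=- P2=NH2
Op 7: best P0=NH2 P1=NH0 P2=NH2
Op 8: best P0=NH2 P1=NH0 P2=NH1
Op 9: best P0=NH2 P1=NH0 P2=NH1

Answer: P0:NH2 P1:NH0 P2:NH1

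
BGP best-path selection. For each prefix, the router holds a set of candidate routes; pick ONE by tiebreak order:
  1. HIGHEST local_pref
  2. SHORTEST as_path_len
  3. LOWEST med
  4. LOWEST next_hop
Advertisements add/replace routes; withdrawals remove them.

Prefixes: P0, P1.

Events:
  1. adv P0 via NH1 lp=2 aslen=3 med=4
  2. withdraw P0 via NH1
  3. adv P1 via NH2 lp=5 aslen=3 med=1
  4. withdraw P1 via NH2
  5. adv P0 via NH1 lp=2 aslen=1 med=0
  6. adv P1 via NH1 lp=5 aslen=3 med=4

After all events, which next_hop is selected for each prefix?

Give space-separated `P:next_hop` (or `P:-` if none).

Op 1: best P0=NH1 P1=-
Op 2: best P0=- P1=-
Op 3: best P0=- P1=NH2
Op 4: best P0=- P1=-
Op 5: best P0=NH1 P1=-
Op 6: best P0=NH1 P1=NH1

Answer: P0:NH1 P1:NH1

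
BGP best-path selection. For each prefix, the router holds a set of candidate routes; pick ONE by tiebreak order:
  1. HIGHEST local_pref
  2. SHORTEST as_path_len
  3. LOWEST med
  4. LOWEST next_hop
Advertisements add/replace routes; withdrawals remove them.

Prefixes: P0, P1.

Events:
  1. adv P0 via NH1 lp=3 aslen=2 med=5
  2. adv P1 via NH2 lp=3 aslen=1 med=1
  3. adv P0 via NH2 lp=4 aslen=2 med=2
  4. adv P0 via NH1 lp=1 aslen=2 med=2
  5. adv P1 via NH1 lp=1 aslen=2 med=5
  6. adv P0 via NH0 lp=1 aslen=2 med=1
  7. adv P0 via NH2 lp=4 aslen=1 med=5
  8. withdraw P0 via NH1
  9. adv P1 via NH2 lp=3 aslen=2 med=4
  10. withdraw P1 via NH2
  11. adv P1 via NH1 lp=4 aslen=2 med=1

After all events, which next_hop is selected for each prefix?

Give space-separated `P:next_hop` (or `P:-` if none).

Answer: P0:NH2 P1:NH1

Derivation:
Op 1: best P0=NH1 P1=-
Op 2: best P0=NH1 P1=NH2
Op 3: best P0=NH2 P1=NH2
Op 4: best P0=NH2 P1=NH2
Op 5: best P0=NH2 P1=NH2
Op 6: best P0=NH2 P1=NH2
Op 7: best P0=NH2 P1=NH2
Op 8: best P0=NH2 P1=NH2
Op 9: best P0=NH2 P1=NH2
Op 10: best P0=NH2 P1=NH1
Op 11: best P0=NH2 P1=NH1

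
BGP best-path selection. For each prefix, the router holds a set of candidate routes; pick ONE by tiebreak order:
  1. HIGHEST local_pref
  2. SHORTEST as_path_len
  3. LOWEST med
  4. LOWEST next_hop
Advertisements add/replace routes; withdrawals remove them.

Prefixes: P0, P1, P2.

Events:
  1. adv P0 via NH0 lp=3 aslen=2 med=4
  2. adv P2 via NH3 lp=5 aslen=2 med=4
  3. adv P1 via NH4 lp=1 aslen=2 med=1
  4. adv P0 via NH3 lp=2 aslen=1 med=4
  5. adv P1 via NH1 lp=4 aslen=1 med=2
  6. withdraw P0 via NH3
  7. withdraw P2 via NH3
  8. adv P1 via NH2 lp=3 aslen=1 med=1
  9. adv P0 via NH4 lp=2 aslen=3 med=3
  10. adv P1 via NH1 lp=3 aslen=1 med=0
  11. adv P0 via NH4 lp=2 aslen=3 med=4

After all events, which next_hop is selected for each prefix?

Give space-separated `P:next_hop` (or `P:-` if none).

Answer: P0:NH0 P1:NH1 P2:-

Derivation:
Op 1: best P0=NH0 P1=- P2=-
Op 2: best P0=NH0 P1=- P2=NH3
Op 3: best P0=NH0 P1=NH4 P2=NH3
Op 4: best P0=NH0 P1=NH4 P2=NH3
Op 5: best P0=NH0 P1=NH1 P2=NH3
Op 6: best P0=NH0 P1=NH1 P2=NH3
Op 7: best P0=NH0 P1=NH1 P2=-
Op 8: best P0=NH0 P1=NH1 P2=-
Op 9: best P0=NH0 P1=NH1 P2=-
Op 10: best P0=NH0 P1=NH1 P2=-
Op 11: best P0=NH0 P1=NH1 P2=-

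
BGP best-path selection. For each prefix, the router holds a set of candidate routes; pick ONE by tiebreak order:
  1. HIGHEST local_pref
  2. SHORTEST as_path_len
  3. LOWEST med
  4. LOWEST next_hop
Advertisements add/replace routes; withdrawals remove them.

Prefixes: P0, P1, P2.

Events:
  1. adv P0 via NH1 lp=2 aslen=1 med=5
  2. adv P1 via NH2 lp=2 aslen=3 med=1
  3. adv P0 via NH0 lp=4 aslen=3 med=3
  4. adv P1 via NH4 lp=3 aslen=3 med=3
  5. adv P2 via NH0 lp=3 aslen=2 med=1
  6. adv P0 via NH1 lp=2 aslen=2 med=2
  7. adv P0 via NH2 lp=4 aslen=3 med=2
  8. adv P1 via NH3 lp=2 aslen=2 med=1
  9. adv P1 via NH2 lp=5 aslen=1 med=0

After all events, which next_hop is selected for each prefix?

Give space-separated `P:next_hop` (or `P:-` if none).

Answer: P0:NH2 P1:NH2 P2:NH0

Derivation:
Op 1: best P0=NH1 P1=- P2=-
Op 2: best P0=NH1 P1=NH2 P2=-
Op 3: best P0=NH0 P1=NH2 P2=-
Op 4: best P0=NH0 P1=NH4 P2=-
Op 5: best P0=NH0 P1=NH4 P2=NH0
Op 6: best P0=NH0 P1=NH4 P2=NH0
Op 7: best P0=NH2 P1=NH4 P2=NH0
Op 8: best P0=NH2 P1=NH4 P2=NH0
Op 9: best P0=NH2 P1=NH2 P2=NH0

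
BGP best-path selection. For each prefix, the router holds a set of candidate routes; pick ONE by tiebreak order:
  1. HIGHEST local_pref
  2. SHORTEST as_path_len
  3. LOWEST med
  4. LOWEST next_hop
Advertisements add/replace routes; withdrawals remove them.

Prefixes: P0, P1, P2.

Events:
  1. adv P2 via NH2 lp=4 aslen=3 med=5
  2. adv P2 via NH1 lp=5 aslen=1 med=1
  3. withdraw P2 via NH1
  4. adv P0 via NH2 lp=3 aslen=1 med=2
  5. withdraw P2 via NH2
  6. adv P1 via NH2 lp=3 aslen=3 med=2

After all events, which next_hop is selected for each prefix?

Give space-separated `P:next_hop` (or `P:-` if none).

Op 1: best P0=- P1=- P2=NH2
Op 2: best P0=- P1=- P2=NH1
Op 3: best P0=- P1=- P2=NH2
Op 4: best P0=NH2 P1=- P2=NH2
Op 5: best P0=NH2 P1=- P2=-
Op 6: best P0=NH2 P1=NH2 P2=-

Answer: P0:NH2 P1:NH2 P2:-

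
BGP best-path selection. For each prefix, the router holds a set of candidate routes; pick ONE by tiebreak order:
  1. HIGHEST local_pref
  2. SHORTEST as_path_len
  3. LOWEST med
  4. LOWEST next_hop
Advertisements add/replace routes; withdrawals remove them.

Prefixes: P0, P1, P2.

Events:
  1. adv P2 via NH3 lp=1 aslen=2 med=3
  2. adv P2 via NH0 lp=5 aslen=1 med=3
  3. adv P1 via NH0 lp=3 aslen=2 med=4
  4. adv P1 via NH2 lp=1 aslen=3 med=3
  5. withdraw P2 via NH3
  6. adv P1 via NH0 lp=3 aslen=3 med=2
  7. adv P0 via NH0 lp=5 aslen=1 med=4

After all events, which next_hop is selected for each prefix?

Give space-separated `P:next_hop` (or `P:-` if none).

Answer: P0:NH0 P1:NH0 P2:NH0

Derivation:
Op 1: best P0=- P1=- P2=NH3
Op 2: best P0=- P1=- P2=NH0
Op 3: best P0=- P1=NH0 P2=NH0
Op 4: best P0=- P1=NH0 P2=NH0
Op 5: best P0=- P1=NH0 P2=NH0
Op 6: best P0=- P1=NH0 P2=NH0
Op 7: best P0=NH0 P1=NH0 P2=NH0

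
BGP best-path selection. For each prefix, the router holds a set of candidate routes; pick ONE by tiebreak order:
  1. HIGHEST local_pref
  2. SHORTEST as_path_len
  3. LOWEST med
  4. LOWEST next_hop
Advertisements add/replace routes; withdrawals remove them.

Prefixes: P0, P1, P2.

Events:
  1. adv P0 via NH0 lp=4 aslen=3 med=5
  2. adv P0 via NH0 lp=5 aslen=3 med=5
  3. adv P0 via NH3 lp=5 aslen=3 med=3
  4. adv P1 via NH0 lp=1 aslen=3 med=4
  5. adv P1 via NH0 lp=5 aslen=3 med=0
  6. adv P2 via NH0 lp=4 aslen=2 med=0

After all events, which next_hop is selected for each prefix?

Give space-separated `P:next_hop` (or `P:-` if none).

Answer: P0:NH3 P1:NH0 P2:NH0

Derivation:
Op 1: best P0=NH0 P1=- P2=-
Op 2: best P0=NH0 P1=- P2=-
Op 3: best P0=NH3 P1=- P2=-
Op 4: best P0=NH3 P1=NH0 P2=-
Op 5: best P0=NH3 P1=NH0 P2=-
Op 6: best P0=NH3 P1=NH0 P2=NH0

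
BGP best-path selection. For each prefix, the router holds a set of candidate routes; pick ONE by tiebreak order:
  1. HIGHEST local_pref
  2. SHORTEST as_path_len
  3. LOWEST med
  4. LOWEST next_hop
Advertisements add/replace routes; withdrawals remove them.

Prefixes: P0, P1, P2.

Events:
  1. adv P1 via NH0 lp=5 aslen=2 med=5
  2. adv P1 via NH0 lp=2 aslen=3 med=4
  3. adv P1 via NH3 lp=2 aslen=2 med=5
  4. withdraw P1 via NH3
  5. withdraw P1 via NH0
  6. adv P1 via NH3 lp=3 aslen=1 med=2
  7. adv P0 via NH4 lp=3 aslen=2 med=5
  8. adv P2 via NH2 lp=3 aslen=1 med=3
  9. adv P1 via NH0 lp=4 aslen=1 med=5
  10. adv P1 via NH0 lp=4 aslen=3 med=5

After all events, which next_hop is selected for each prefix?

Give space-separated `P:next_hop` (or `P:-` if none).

Answer: P0:NH4 P1:NH0 P2:NH2

Derivation:
Op 1: best P0=- P1=NH0 P2=-
Op 2: best P0=- P1=NH0 P2=-
Op 3: best P0=- P1=NH3 P2=-
Op 4: best P0=- P1=NH0 P2=-
Op 5: best P0=- P1=- P2=-
Op 6: best P0=- P1=NH3 P2=-
Op 7: best P0=NH4 P1=NH3 P2=-
Op 8: best P0=NH4 P1=NH3 P2=NH2
Op 9: best P0=NH4 P1=NH0 P2=NH2
Op 10: best P0=NH4 P1=NH0 P2=NH2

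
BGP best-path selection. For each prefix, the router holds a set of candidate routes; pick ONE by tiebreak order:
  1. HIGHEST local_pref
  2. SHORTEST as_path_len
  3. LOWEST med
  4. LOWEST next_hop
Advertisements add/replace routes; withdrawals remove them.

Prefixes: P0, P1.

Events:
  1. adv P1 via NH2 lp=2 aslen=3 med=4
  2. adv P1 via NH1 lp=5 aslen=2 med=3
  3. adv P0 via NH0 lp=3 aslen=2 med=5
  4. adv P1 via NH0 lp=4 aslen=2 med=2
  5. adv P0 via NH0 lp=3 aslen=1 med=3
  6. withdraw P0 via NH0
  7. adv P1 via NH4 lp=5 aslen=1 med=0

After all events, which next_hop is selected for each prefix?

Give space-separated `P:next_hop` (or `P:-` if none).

Op 1: best P0=- P1=NH2
Op 2: best P0=- P1=NH1
Op 3: best P0=NH0 P1=NH1
Op 4: best P0=NH0 P1=NH1
Op 5: best P0=NH0 P1=NH1
Op 6: best P0=- P1=NH1
Op 7: best P0=- P1=NH4

Answer: P0:- P1:NH4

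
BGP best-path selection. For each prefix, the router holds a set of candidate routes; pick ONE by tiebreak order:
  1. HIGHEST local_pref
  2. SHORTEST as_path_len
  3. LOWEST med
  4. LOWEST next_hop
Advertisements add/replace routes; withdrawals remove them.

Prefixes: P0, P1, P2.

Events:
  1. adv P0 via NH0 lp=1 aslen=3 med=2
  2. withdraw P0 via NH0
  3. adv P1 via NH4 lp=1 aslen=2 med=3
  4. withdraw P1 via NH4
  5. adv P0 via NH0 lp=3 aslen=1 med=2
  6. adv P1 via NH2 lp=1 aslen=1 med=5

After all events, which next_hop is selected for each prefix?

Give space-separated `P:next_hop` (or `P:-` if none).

Answer: P0:NH0 P1:NH2 P2:-

Derivation:
Op 1: best P0=NH0 P1=- P2=-
Op 2: best P0=- P1=- P2=-
Op 3: best P0=- P1=NH4 P2=-
Op 4: best P0=- P1=- P2=-
Op 5: best P0=NH0 P1=- P2=-
Op 6: best P0=NH0 P1=NH2 P2=-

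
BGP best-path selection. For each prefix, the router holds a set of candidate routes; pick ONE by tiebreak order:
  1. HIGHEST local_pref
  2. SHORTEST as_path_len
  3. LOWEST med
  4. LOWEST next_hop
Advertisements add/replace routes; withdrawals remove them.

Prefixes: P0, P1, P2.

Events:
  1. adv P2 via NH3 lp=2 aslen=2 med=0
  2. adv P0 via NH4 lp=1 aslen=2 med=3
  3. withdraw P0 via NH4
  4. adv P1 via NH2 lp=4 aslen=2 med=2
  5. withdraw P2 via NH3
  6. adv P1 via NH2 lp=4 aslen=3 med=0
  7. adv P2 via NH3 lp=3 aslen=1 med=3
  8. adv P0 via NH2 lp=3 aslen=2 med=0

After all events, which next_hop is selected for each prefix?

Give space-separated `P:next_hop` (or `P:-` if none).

Answer: P0:NH2 P1:NH2 P2:NH3

Derivation:
Op 1: best P0=- P1=- P2=NH3
Op 2: best P0=NH4 P1=- P2=NH3
Op 3: best P0=- P1=- P2=NH3
Op 4: best P0=- P1=NH2 P2=NH3
Op 5: best P0=- P1=NH2 P2=-
Op 6: best P0=- P1=NH2 P2=-
Op 7: best P0=- P1=NH2 P2=NH3
Op 8: best P0=NH2 P1=NH2 P2=NH3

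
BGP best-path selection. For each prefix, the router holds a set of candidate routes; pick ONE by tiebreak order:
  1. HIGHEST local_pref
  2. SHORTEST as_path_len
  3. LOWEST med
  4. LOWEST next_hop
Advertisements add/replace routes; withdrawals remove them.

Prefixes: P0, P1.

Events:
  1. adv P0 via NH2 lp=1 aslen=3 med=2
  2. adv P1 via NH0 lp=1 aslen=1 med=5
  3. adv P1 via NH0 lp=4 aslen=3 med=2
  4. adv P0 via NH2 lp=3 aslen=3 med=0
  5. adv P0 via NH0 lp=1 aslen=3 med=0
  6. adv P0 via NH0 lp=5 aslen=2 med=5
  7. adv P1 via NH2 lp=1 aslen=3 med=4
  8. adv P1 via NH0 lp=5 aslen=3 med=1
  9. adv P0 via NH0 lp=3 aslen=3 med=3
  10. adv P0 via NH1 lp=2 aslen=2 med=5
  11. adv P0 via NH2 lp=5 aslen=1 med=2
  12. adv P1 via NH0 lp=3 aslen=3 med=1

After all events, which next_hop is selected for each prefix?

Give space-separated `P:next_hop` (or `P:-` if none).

Answer: P0:NH2 P1:NH0

Derivation:
Op 1: best P0=NH2 P1=-
Op 2: best P0=NH2 P1=NH0
Op 3: best P0=NH2 P1=NH0
Op 4: best P0=NH2 P1=NH0
Op 5: best P0=NH2 P1=NH0
Op 6: best P0=NH0 P1=NH0
Op 7: best P0=NH0 P1=NH0
Op 8: best P0=NH0 P1=NH0
Op 9: best P0=NH2 P1=NH0
Op 10: best P0=NH2 P1=NH0
Op 11: best P0=NH2 P1=NH0
Op 12: best P0=NH2 P1=NH0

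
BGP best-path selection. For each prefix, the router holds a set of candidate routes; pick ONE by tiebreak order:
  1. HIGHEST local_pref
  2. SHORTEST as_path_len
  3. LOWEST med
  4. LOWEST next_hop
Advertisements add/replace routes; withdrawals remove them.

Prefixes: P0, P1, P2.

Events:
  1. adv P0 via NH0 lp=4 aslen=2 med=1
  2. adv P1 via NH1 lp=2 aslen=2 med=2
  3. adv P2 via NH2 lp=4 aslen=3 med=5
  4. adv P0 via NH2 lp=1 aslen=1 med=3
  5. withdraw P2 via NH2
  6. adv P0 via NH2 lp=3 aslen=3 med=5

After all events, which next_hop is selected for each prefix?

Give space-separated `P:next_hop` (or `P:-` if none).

Answer: P0:NH0 P1:NH1 P2:-

Derivation:
Op 1: best P0=NH0 P1=- P2=-
Op 2: best P0=NH0 P1=NH1 P2=-
Op 3: best P0=NH0 P1=NH1 P2=NH2
Op 4: best P0=NH0 P1=NH1 P2=NH2
Op 5: best P0=NH0 P1=NH1 P2=-
Op 6: best P0=NH0 P1=NH1 P2=-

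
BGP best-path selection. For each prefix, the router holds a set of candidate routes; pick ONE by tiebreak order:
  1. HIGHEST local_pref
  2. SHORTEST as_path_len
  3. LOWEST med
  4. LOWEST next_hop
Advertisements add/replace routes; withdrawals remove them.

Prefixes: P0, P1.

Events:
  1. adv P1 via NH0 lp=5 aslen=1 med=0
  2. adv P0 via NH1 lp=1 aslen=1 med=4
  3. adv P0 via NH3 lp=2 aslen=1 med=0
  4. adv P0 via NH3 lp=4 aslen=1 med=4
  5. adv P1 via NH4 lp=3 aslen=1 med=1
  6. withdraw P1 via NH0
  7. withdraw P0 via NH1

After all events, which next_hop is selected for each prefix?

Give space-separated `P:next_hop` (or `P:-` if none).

Op 1: best P0=- P1=NH0
Op 2: best P0=NH1 P1=NH0
Op 3: best P0=NH3 P1=NH0
Op 4: best P0=NH3 P1=NH0
Op 5: best P0=NH3 P1=NH0
Op 6: best P0=NH3 P1=NH4
Op 7: best P0=NH3 P1=NH4

Answer: P0:NH3 P1:NH4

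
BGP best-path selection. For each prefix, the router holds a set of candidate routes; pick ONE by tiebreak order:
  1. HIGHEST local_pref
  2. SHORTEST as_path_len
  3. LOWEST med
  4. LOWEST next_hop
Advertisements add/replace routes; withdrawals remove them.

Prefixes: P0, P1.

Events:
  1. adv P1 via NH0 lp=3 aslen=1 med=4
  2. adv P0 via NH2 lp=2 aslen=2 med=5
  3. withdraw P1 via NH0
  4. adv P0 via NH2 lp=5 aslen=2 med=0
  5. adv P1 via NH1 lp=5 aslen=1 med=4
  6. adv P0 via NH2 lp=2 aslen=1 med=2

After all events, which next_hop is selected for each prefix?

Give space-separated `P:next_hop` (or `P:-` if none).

Op 1: best P0=- P1=NH0
Op 2: best P0=NH2 P1=NH0
Op 3: best P0=NH2 P1=-
Op 4: best P0=NH2 P1=-
Op 5: best P0=NH2 P1=NH1
Op 6: best P0=NH2 P1=NH1

Answer: P0:NH2 P1:NH1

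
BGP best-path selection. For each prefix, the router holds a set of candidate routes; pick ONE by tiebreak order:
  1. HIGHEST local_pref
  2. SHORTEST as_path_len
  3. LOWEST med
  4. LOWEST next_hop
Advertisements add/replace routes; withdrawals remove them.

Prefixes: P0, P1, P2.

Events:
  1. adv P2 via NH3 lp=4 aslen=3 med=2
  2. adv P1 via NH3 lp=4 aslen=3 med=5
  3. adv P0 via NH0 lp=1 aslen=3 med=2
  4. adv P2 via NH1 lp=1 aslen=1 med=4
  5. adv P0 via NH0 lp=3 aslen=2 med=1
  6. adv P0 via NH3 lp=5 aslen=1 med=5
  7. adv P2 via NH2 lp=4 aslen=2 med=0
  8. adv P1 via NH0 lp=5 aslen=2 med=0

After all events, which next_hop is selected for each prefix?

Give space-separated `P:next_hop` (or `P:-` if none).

Op 1: best P0=- P1=- P2=NH3
Op 2: best P0=- P1=NH3 P2=NH3
Op 3: best P0=NH0 P1=NH3 P2=NH3
Op 4: best P0=NH0 P1=NH3 P2=NH3
Op 5: best P0=NH0 P1=NH3 P2=NH3
Op 6: best P0=NH3 P1=NH3 P2=NH3
Op 7: best P0=NH3 P1=NH3 P2=NH2
Op 8: best P0=NH3 P1=NH0 P2=NH2

Answer: P0:NH3 P1:NH0 P2:NH2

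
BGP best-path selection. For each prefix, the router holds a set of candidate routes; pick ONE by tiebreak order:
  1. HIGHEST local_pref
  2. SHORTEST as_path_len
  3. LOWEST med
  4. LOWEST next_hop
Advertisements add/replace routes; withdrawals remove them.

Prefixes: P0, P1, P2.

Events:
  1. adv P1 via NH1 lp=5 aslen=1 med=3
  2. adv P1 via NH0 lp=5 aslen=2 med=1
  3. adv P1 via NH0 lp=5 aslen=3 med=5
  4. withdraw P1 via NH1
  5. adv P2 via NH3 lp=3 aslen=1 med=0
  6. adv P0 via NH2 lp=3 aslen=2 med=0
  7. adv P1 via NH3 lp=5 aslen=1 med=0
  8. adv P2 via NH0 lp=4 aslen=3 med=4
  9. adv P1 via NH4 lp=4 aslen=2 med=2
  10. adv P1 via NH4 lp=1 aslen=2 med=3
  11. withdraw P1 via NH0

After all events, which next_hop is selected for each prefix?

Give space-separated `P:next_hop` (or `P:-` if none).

Answer: P0:NH2 P1:NH3 P2:NH0

Derivation:
Op 1: best P0=- P1=NH1 P2=-
Op 2: best P0=- P1=NH1 P2=-
Op 3: best P0=- P1=NH1 P2=-
Op 4: best P0=- P1=NH0 P2=-
Op 5: best P0=- P1=NH0 P2=NH3
Op 6: best P0=NH2 P1=NH0 P2=NH3
Op 7: best P0=NH2 P1=NH3 P2=NH3
Op 8: best P0=NH2 P1=NH3 P2=NH0
Op 9: best P0=NH2 P1=NH3 P2=NH0
Op 10: best P0=NH2 P1=NH3 P2=NH0
Op 11: best P0=NH2 P1=NH3 P2=NH0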